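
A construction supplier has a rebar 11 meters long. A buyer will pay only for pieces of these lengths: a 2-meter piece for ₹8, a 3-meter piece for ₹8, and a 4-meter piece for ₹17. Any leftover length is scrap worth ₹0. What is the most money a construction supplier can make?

42

Let r[k] be the best obtainable value from length k. For each k, try every first piece i and keep the best of price[i] + r[k−i].
r[1] = 0
r[2] = 8
r[3] = max(8+0, 8+0) = 8
r[4] = max(8+8, 8+0, 17+0) = 17
r[5] = max(8+8, 8+8, 17+0) = 17
r[6] = max(8+17, 8+8, 17+8) = 25
r[7] = max(8+17, 8+17, 17+8) = 25
r[8] = max(8+25, 8+17, 17+17) = 34
r[9] = max(8+25, 8+25, 17+17) = 34
r[10] = max(8+34, 8+25, 17+25) = 42
r[11] = max(8+34, 8+34, 17+25) = 42
One optimal cutting: pieces 4 + 4 + 2 with 1 meter of scrap → ₹42.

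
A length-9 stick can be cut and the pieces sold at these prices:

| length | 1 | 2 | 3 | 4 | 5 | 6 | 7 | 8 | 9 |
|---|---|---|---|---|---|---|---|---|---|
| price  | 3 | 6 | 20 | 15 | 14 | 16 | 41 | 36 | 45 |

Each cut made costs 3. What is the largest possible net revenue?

Consider every possible first cut. v[k] is the best of p[i]+v[k−i] over all sellable i≤k, charging 3 whenever i<k.
v[1] = 3
v[2] = max(3+3-3, 6+0) = 6
v[3] = max(3+6-3, 6+3-3, 20+0) = 20
v[4] = max(3+20-3, 6+6-3, 20+3-3, 15+0) = 20
v[5] = max(3+20-3, 6+20-3, 20+6-3, 15+3-3, 14+0) = 23
v[6] = max(3+23-3, 6+20-3, 20+20-3, 15+6-3, 14+3-3, 16+0) = 37
v[7] = max(3+37-3, 6+23-3, 20+20-3, …, 16+3-3, 41+0) = 41
v[8] = max(3+41-3, 6+37-3, 20+23-3, …, 41+3-3, 36+0) = 41
v[9] = max(3+41-3, 6+41-3, 20+37-3, …, 36+3-3, 45+0) = 54
One optimal plan: pieces 3 + 3 + 3 (2 cuts) → 60 − 6 = 54.

54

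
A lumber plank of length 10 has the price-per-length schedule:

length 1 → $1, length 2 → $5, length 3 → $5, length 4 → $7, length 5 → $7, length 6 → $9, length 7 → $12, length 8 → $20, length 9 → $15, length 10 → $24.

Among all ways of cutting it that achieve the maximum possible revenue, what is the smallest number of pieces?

Let r[k] be the best obtainable value from length k. For each k, try every first piece i and keep the best of price[i] + r[k−i].
r[1] = 1
r[2] = 5
r[3] = 6  (first piece 1, then r[2]=5)
r[4] = 10  (first piece 2, then r[2]=5)
r[5] = 11  (first piece 1, then r[4]=10)
r[6] = 15  (first piece 2, then r[4]=10)
r[7] = 16  (first piece 1, then r[6]=15)
r[8] = 20  (first piece 2, then r[6]=15)
r[9] = 21  (first piece 1, then r[8]=20)
r[10] = 25  (first piece 2, then r[8]=20)
Maximum revenue is $25.
Now minimize piece count subject to staying optimal: for each k, pieces[k] = 1 + min over i with p[i]+r[k−i]=r[k] of pieces[k−i].
pieces[7] = 4
pieces[8] = 1
pieces[9] = 2
pieces[10] = 2

2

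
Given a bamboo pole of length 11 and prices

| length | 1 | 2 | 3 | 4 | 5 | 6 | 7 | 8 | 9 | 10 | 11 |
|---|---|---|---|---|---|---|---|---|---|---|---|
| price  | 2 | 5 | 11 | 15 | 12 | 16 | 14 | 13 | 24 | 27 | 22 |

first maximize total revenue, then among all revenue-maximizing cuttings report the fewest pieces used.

3

Build r[k] bottom-up: r[k] = max over allowed piece i of (p[i] + r[k−i]).
r[1] = 2
r[2] = 5
r[3] = 11
r[4] = 15
r[5] = 17  (first piece 1, then r[4]=15)
r[6] = 22  (first piece 3, then r[3]=11)
r[7] = 26  (first piece 3, then r[4]=15)
r[8] = 30  (first piece 4, then r[4]=15)
r[9] = 33  (first piece 3, then r[6]=22)
r[10] = 37  (first piece 3, then r[7]=26)
r[11] = 41  (first piece 3, then r[8]=30)
Maximum revenue is $41.
Now minimize piece count subject to staying optimal: for each k, pieces[k] = 1 + min over i with p[i]+r[k−i]=r[k] of pieces[k−i].
pieces[8] = 2
pieces[9] = 3
pieces[10] = 3
pieces[11] = 3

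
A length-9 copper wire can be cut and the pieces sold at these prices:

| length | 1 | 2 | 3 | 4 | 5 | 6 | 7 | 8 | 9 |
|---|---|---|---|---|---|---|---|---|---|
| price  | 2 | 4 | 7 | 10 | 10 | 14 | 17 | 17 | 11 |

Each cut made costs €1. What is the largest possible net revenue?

Let net[k] be the best obtainable value from length k. For each k, try every first piece i and keep the best of price[i] + net[k−i] minus the 1 cut fee when i<k.
net[1] = 2
net[2] = max(2+2-1, 4+0) = 4
net[3] = max(2+4-1, 4+2-1, 7+0) = 7
net[4] = max(2+7-1, 4+4-1, 7+2-1, 10+0) = 10
net[5] = max(2+10-1, 4+7-1, 7+4-1, 10+2-1, 10+0) = 11
net[6] = max(2+11-1, 4+10-1, 7+7-1, 10+4-1, 10+2-1, 14+0) = 14
net[7] = max(2+14-1, 4+11-1, 7+10-1, …, 14+2-1, 17+0) = 17
net[8] = max(2+17-1, 4+14-1, 7+11-1, …, 17+2-1, 17+0) = 19
net[9] = max(2+19-1, 4+17-1, 7+14-1, …, 17+2-1, 11+0) = 20
One optimal plan: pieces 4 + 4 + 1 (2 cuts) → €22 − €2 = €20.

20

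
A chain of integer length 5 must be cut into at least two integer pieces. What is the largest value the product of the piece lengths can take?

6

Fill prod[k] for k=2..5: at each k try every first piece i and multiply by the better of (k−i) uncut or prod[k−i].
prod[2] = 1*max(1,0) = 1*1 = 1
prod[3] = 1*max(2,1) = 1*2 = 2
prod[4] = 2*max(2,1) = 2*2 = 4
prod[5] = 2*max(3,2) = 2*3 = 6
One optimal split: 3 + 2; product 3*2 = 6.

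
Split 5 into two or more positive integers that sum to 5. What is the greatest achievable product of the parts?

Fill f[k] for k=2..5: at each k try every first piece i and multiply by the better of (k−i) uncut or f[k−i].
f[2] = 1×max(1,0) = 1×1 = 1
f[3] = 1×max(2,1) = 1×2 = 2
f[4] = 2×max(2,1) = 2×2 = 4
f[5] = 2×max(3,2) = 2×3 = 6
One optimal split: 3 + 2; product 3×2 = 6.

6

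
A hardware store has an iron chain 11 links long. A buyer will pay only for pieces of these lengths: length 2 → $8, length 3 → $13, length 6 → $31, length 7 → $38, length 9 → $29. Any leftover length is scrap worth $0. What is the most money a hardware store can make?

Let best[k] be the best obtainable value from length k. For each k, try every first piece i and keep the best of price[i] + best[k−i].
best[1] = 0
best[2] = 8
best[3] = max(8+0, 13+0) = 13
best[4] = max(8+8, 13+0) = 16
best[5] = max(8+13, 13+8) = 21
best[6] = max(8+16, 13+13, 31+0) = 31
best[7] = max(8+21, 13+16, 31+0, 38+0) = 38
best[8] = max(8+31, 13+21, 31+8, 38+0) = 39
best[9] = max(8+38, 13+31, 31+13, 38+8, 29+0) = 46
best[10] = max(8+39, 13+38, 31+16, 38+13, 29+0) = 51
best[11] = max(8+46, 13+39, 31+21, 38+16, 29+8) = 54
One optimal cutting: 7 + 2 + 2 → $54.

54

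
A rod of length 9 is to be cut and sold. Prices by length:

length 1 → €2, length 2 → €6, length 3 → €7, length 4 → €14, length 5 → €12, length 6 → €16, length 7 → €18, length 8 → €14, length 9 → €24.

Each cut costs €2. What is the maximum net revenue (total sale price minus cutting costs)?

Consider every possible first cut. v[k] is the best of p[i]+v[k−i] over all sellable i≤k, charging 2 whenever i<k.
v[1] = 2
v[2] = 6
v[3] = 7
v[4] = 14
v[5] = 14  (first piece 1, then v[4]=14)
v[6] = 18  (first piece 2, then v[4]=14)
v[7] = 19  (first piece 3, then v[4]=14)
v[8] = 26  (first piece 4, then v[4]=14)
v[9] = 26  (first piece 1, then v[8]=26)
One optimal plan: pieces 4 + 4 + 1 (2 cuts) → €30 − €4 = €26.

26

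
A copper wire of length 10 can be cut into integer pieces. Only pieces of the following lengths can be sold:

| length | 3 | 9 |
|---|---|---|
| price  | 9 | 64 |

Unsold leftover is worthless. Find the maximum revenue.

64

Let best[k] be the best obtainable value from length k. For each k, try every first piece i and keep the best of price[i] + best[k−i].
best[1] = 0
best[2] = 0
best[3] = 9
best[4] = 9
best[5] = 9
best[6] = 18  (first piece 3, then best[3]=9)
best[7] = 18
best[8] = 18
best[9] = 64
best[10] = 64
One optimal cutting: pieces 9 with 1 meter of scrap → €64.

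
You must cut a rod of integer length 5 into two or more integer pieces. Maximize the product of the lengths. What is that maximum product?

Fill m[k] for k=2..5: at each k try every first piece i and multiply by the better of (k−i) uncut or m[k−i].
m[2] = 1*max(1,0) = 1*1 = 1
m[3] = max(1*2, 2*1) = 2
m[4] = max(1*3, 2*2, 3*1) = 4
m[5] = max(1*4, 2*3, 3*2, 4*1) = 6
One optimal split: 3 + 2; product 3*2 = 6.

6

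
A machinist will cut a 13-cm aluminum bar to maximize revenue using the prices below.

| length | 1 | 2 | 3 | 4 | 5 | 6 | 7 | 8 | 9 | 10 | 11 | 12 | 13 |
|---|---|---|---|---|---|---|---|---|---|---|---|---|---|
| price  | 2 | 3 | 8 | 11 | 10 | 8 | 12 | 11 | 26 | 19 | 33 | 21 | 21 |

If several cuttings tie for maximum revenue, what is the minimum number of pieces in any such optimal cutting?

2

Build r[k] bottom-up: r[k] = max over allowed piece i of (p[i] + r[k−i]).
r[1] = 2
r[2] = max(2+2, 3+0) = 4
r[3] = max(2+4, 3+2, 8+0) = 8
r[4] = max(2+8, 3+4, 8+2, 11+0) = 11
r[5] = max(2+11, 3+8, 8+4, 11+2, 10+0) = 13
r[6] = max(2+13, 3+11, 8+8, 11+4, 10+2, 8+0) = 16
r[7] = max(2+16, 3+13, 8+11, …, 8+2, 12+0) = 19
r[8] = max(2+19, 3+16, 8+13, …, 12+2, 11+0) = 22
r[9] = max(2+22, 3+19, 8+16, …, 11+2, 26+0) = 26
r[10] = max(2+26, 3+22, 8+19, …, 26+2, 19+0) = 28
r[11] = max(2+28, 3+26, 8+22, …, 19+2, 33+0) = 33
r[12] = max(2+33, 3+28, 8+26, …, 33+2, 21+0) = 35
r[13] = max(2+35, 3+33, 8+28, …, 21+2, 21+0) = 37
Maximum revenue is $37.
Now minimize piece count subject to staying optimal: for each k, pieces[k] = 1 + min over i with p[i]+r[k−i]=r[k] of pieces[k−i].
pieces[10] = 2
pieces[11] = 1
pieces[12] = 2
pieces[13] = 2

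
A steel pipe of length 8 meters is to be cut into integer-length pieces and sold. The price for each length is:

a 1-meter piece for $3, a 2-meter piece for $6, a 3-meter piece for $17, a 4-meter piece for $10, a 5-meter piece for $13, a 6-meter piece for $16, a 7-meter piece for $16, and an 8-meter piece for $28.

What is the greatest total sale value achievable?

Consider every possible first cut. r[k] is the best of p[i]+r[k−i] over all sellable i≤k.
r[1] = 3
r[2] = 6  (first piece 1, then r[1]=3)
r[3] = 17
r[4] = 20  (first piece 1, then r[3]=17)
r[5] = 23  (first piece 1, then r[4]=20)
r[6] = 34  (first piece 3, then r[3]=17)
r[7] = 37  (first piece 1, then r[6]=34)
r[8] = 40  (first piece 1, then r[7]=37)
One optimal cutting: 3 + 3 + 1 + 1 → $17 + $17 + $3 + $3 = $40.

40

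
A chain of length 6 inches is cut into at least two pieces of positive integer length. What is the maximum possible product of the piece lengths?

9

Define f[k] = max over 1≤i<k of i · max(k−i, f[k−i]); the inner max lets the remainder stay uncut if that's better.
f[2] = 1×max(1,0) = 1×1 = 1
f[3] = 1×max(2,1) = 1×2 = 2
f[4] = 2×max(2,1) = 2×2 = 4
f[5] = 2×max(3,2) = 2×3 = 6
f[6] = 3×max(3,2) = 3×3 = 9
One optimal split: 3 + 3; product 3×3 = 9.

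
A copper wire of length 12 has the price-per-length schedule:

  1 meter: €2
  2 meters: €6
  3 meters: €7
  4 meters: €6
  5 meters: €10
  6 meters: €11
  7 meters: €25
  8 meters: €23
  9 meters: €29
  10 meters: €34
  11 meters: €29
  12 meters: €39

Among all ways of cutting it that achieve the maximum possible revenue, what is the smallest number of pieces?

Consider every possible first cut. r[k] is the best of p[i]+r[k−i] over all sellable i≤k.
r[1] = 2
r[2] = 6
r[3] = 8  (first piece 1, then r[2]=6)
r[4] = 12  (first piece 2, then r[2]=6)
r[5] = 14  (first piece 1, then r[4]=12)
r[6] = 18  (first piece 2, then r[4]=12)
r[7] = 25
r[8] = 27  (first piece 1, then r[7]=25)
r[9] = 31  (first piece 2, then r[7]=25)
r[10] = 34
r[11] = 37  (first piece 2, then r[9]=31)
r[12] = 40  (first piece 2, then r[10]=34)
Maximum revenue is €40.
Now minimize piece count subject to staying optimal: for each k, pieces[k] = 1 + min over i with p[i]+r[k−i]=r[k] of pieces[k−i].
pieces[9] = 2
pieces[10] = 1
pieces[11] = 3
pieces[12] = 2

2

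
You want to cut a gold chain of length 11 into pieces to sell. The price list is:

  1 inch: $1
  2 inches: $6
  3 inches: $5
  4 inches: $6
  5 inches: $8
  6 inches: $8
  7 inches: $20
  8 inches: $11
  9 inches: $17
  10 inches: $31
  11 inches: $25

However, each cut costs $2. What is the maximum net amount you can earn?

30

Build r[k] bottom-up: r[k] = max over allowed piece i of (p[i] + r[k−i]) − 2 per cut.
r[1] = 1
r[2] = max(1+1-2, 6+0) = 6
r[3] = max(1+6-2, 6+1-2, 5+0) = 5
r[4] = max(1+5-2, 6+6-2, 5+1-2, 6+0) = 10
r[5] = max(1+10-2, 6+5-2, 5+6-2, 6+1-2, 8+0) = 9
r[6] = max(1+9-2, 6+10-2, 5+5-2, 6+6-2, 8+1-2, 8+0) = 14
r[7] = max(1+14-2, 6+9-2, 5+10-2, …, 8+1-2, 20+0) = 20
r[8] = max(1+20-2, 6+14-2, 5+9-2, …, 20+1-2, 11+0) = 19
r[9] = max(1+19-2, 6+20-2, 5+14-2, …, 11+1-2, 17+0) = 24
r[10] = max(1+24-2, 6+19-2, 5+20-2, …, 17+1-2, 31+0) = 31
r[11] = max(1+31-2, 6+24-2, 5+19-2, …, 31+1-2, 25+0) = 30
One optimal plan: pieces 10 + 1 (1 cut) → $32 − $2 = $30.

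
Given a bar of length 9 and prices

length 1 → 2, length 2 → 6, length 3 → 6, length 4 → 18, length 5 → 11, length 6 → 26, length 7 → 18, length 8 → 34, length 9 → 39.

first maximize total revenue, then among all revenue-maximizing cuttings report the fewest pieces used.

1

Build r[k] bottom-up: r[k] = max over allowed piece i of (p[i] + r[k−i]).
r[1] = 2
r[2] = 6
r[3] = 8  (first piece 1, then r[2]=6)
r[4] = 18
r[5] = 20  (first piece 1, then r[4]=18)
r[6] = 26
r[7] = 28  (first piece 1, then r[6]=26)
r[8] = 36  (first piece 4, then r[4]=18)
r[9] = 39
Maximum revenue is 39.
Now minimize piece count subject to staying optimal: for each k, pieces[k] = 1 + min over i with p[i]+r[k−i]=r[k] of pieces[k−i].
pieces[6] = 1
pieces[7] = 2
pieces[8] = 2
pieces[9] = 1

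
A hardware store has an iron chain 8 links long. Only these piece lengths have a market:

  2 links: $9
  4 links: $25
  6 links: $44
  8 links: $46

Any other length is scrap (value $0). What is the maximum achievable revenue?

Let best[k] be the best obtainable value from length k. For each k, try every first piece i and keep the best of price[i] + best[k−i].
best[1] = 0
best[2] = 9
best[3] = 9
best[4] = 25
best[5] = 25
best[6] = 44
best[7] = 44
best[8] = 53  (first piece 2, then best[6]=44)
One optimal cutting: 6 + 2 → $53.

53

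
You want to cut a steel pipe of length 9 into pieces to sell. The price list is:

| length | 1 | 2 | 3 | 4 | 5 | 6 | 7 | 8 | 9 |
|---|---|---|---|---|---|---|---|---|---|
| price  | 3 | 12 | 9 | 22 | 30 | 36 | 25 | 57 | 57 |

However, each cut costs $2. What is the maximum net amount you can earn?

Build net[k] bottom-up: net[k] = max over allowed piece i of (p[i] + net[k−i]) − 2 per cut.
net[1] = 3
net[2] = 12
net[3] = 13  (first piece 1, then net[2]=12)
net[4] = 22  (first piece 2, then net[2]=12)
net[5] = 30
net[6] = 36
net[7] = 40  (first piece 2, then net[5]=30)
net[8] = 57
net[9] = 58  (first piece 1, then net[8]=57)
One optimal plan: pieces 8 + 1 (1 cut) → $60 − $2 = $58.

58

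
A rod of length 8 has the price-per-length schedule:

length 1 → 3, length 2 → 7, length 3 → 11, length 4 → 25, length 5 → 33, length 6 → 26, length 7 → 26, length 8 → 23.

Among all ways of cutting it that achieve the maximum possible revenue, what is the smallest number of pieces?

2

Consider every possible first cut. r[k] is the best of p[i]+r[k−i] over all sellable i≤k.
r[1] = 3
r[2] = 7
r[3] = 11
r[4] = 25
r[5] = 33
r[6] = 36  (first piece 1, then r[5]=33)
r[7] = 40  (first piece 2, then r[5]=33)
r[8] = 50  (first piece 4, then r[4]=25)
Maximum revenue is 50.
Now minimize piece count subject to staying optimal: for each k, pieces[k] = 1 + min over i with p[i]+r[k−i]=r[k] of pieces[k−i].
pieces[5] = 1
pieces[6] = 2
pieces[7] = 2
pieces[8] = 2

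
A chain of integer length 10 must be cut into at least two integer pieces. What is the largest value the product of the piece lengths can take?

Fill prod[k] for k=2..10: at each k try every first piece i and multiply by the better of (k−i) uncut or prod[k−i].
Small cases: prod[2]=1, prod[3]=2, prod[4]=4, prod[5]=6.
prod[6] = 3·max(3,2) = 3·3 = 9
prod[7] = 2·max(5,6) = 2·6 = 12
prod[8] = 2·max(6,9) = 2·9 = 18
prod[9] = 3·max(6,9) = 3·9 = 27
prod[10] = 2·max(8,18) = 2·18 = 36
One optimal split: 3 + 3 + 2 + 2; product 3·3·2·2 = 36.

36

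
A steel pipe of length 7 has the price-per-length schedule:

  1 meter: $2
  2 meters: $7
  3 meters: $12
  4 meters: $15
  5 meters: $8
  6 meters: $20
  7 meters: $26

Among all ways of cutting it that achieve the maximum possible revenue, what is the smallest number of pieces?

Consider every possible first cut. r[k] is the best of p[i]+r[k−i] over all sellable i≤k.
r[1] = 2
r[2] = 7
r[3] = 12
r[4] = 15
r[5] = 19  (first piece 2, then r[3]=12)
r[6] = 24  (first piece 3, then r[3]=12)
r[7] = 27  (first piece 3, then r[4]=15)
Maximum revenue is $27.
Now minimize piece count subject to staying optimal: for each k, pieces[k] = 1 + min over i with p[i]+r[k−i]=r[k] of pieces[k−i].
pieces[4] = 1
pieces[5] = 2
pieces[6] = 2
pieces[7] = 2

2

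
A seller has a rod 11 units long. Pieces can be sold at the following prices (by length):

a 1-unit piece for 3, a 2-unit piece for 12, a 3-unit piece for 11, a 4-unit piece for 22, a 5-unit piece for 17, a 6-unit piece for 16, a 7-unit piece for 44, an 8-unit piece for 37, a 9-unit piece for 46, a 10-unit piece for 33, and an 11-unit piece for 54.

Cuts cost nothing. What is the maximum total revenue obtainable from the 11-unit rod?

68

Let v[k] be the best obtainable value from length k. For each k, try every first piece i and keep the best of price[i] + v[k−i].
v[1] = 3
v[2] = max(3+3, 12+0) = 12
v[3] = max(3+12, 12+3, 11+0) = 15
v[4] = max(3+15, 12+12, 11+3, 22+0) = 24
v[5] = max(3+24, 12+15, 11+12, 22+3, 17+0) = 27
v[6] = max(3+27, 12+24, 11+15, 22+12, 17+3, 16+0) = 36
v[7] = max(3+36, 12+27, 11+24, …, 16+3, 44+0) = 44
v[8] = max(3+44, 12+36, 11+27, …, 44+3, 37+0) = 48
v[9] = max(3+48, 12+44, 11+36, …, 37+3, 46+0) = 56
v[10] = max(3+56, 12+48, 11+44, …, 46+3, 33+0) = 60
v[11] = max(3+60, 12+56, 11+48, …, 33+3, 54+0) = 68
One optimal cutting: 7 + 2 + 2 → 44 + 12 + 12 = 68.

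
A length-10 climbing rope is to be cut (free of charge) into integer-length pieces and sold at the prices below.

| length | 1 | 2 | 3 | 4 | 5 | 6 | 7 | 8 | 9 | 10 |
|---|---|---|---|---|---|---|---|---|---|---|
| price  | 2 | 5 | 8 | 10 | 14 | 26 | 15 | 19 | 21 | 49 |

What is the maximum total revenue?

49

Let best[k] be the best obtainable value from length k. For each k, try every first piece i and keep the best of price[i] + best[k−i].
best[1] = 2
best[2] = 5
best[3] = 8
best[4] = 10  (first piece 1, then best[3]=8)
best[5] = 14
best[6] = 26
best[7] = 28  (first piece 1, then best[6]=26)
best[8] = 31  (first piece 2, then best[6]=26)
best[9] = 34  (first piece 3, then best[6]=26)
best[10] = 49
Best is to sell the whole 10-meter piece uncut for €49.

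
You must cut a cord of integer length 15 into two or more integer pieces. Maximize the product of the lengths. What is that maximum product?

243

Define P[k] = max over 1≤i<k of i · max(k−i, P[k−i]); the inner max lets the remainder stay uncut if that's better.
P[2] = 1*max(1,0) = 1*1 = 1
P[3] = 1*max(2,1) = 1*2 = 2
P[4] = 2*max(2,1) = 2*2 = 4
P[5] = 2*max(3,2) = 2*3 = 6
P[6] = 3*max(3,2) = 3*3 = 9
P[7] = 2*max(5,6) = 2*6 = 12
P[8] = 2*max(6,9) = 2*9 = 18
P[9] = 3*max(6,9) = 3*9 = 27
P[10] = 2*max(8,18) = 2*18 = 36
P[11] = 2*max(9,27) = 2*27 = 54
P[12] = 3*max(9,27) = 3*27 = 81
P[13] = 2*max(11,54) = 2*54 = 108
P[14] = 2*max(12,81) = 2*81 = 162
P[15] = 3*max(12,81) = 3*81 = 243
One optimal split: 3 + 3 + 3 + 3 + 3; product 3*3*3*3*3 = 243.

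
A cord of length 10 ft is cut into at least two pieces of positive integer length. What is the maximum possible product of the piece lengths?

Let f[k] be the best product for length k (with at least one cut). For each first piece i, the rest contributes max(k−i, f[k−i]).
f[2] = 1×max(1,0) = 1×1 = 1
f[3] = 1×max(2,1) = 1×2 = 2
f[4] = 2×max(2,1) = 2×2 = 4
f[5] = 2×max(3,2) = 2×3 = 6
f[6] = 3×max(3,2) = 3×3 = 9
f[7] = 2×max(5,6) = 2×6 = 12
f[8] = 2×max(6,9) = 2×9 = 18
f[9] = 3×max(6,9) = 3×9 = 27
f[10] = 2×max(8,18) = 2×18 = 36
One optimal split: 3 + 3 + 2 + 2; product 3×3×2×2 = 36.

36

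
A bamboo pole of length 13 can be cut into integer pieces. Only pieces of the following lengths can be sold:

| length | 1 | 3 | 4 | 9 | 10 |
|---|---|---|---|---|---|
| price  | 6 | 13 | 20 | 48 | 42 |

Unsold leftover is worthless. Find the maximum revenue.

78

Build r[k] bottom-up: r[k] = max over allowed piece i of (p[i] + r[k−i]).
r[1] = 6
r[2] = 12  (first piece 1, then r[1]=6)
r[3] = max(6+12, 13+0) = 18
r[4] = max(6+18, 13+6, 20+0) = 24
r[5] = max(6+24, 13+12, 20+6) = 30
r[6] = max(6+30, 13+18, 20+12) = 36
r[7] = max(6+36, 13+24, 20+18) = 42
r[8] = max(6+42, 13+30, 20+24) = 48
r[9] = max(6+48, 13+36, 20+30, 48+0) = 54
r[10] = max(6+54, 13+42, 20+36, 48+6, 42+0) = 60
r[11] = max(6+60, 13+48, 20+42, 48+12, 42+6) = 66
r[12] = max(6+66, 13+54, 20+48, 48+18, 42+12) = 72
r[13] = max(6+72, 13+60, 20+54, 48+24, 42+18) = 78
One optimal cutting: 1 + 1 + 1 + 1 + 1 + 1 + 1 + 1 + 1 + 1 + 1 + 1 + 1 → $78.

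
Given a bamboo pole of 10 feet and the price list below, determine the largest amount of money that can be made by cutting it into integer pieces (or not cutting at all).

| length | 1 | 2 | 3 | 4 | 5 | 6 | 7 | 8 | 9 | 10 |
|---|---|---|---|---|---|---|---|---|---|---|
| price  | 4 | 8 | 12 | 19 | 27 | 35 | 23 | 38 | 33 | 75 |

75

Consider every possible first cut. R[k] is the best of p[i]+R[k−i] over all sellable i≤k.
R[1] = 4
R[2] = max(4+4, 8+0) = 8
R[3] = max(4+8, 8+4, 12+0) = 12
R[4] = max(4+12, 8+8, 12+4, 19+0) = 19
R[5] = max(4+19, 8+12, 12+8, 19+4, 27+0) = 27
R[6] = max(4+27, 8+19, 12+12, 19+8, 27+4, 35+0) = 35
R[7] = max(4+35, 8+27, 12+19, …, 35+4, 23+0) = 39
R[8] = max(4+39, 8+35, 12+27, …, 23+4, 38+0) = 43
R[9] = max(4+43, 8+39, 12+35, …, 38+4, 33+0) = 47
R[10] = max(4+47, 8+43, 12+39, …, 33+4, 75+0) = 75
Best is to sell the whole 10-foot piece uncut for $75.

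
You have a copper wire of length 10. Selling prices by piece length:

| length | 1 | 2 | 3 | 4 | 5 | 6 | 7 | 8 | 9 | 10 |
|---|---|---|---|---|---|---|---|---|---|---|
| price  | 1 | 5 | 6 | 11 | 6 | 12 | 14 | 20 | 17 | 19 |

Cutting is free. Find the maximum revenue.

27

Build v[k] bottom-up: v[k] = max over allowed piece i of (p[i] + v[k−i]).
v[1] = 1
v[2] = max(1+1, 5+0) = 5
v[3] = max(1+5, 5+1, 6+0) = 6
v[4] = max(1+6, 5+5, 6+1, 11+0) = 11
v[5] = max(1+11, 5+6, 6+5, 11+1, 6+0) = 12
v[6] = max(1+12, 5+11, 6+6, 11+5, 6+1, 12+0) = 16
v[7] = max(1+16, 5+12, 6+11, …, 12+1, 14+0) = 17
v[8] = max(1+17, 5+16, 6+12, …, 14+1, 20+0) = 22
v[9] = max(1+22, 5+17, 6+16, …, 20+1, 17+0) = 23
v[10] = max(1+23, 5+22, 6+17, …, 17+1, 19+0) = 27
One optimal cutting: 4 + 4 + 2 → €11 + €11 + €5 = €27.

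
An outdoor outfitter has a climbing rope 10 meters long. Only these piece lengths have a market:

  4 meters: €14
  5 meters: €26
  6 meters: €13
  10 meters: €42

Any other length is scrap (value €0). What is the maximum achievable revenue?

Let r[k] be the best obtainable value from length k. For each k, try every first piece i and keep the best of price[i] + r[k−i].
r[1] = 0
r[2] = 0
r[3] = 0
r[4] = 14
r[5] = 26
r[6] = 26
r[7] = 26
r[8] = 28  (first piece 4, then r[4]=14)
r[9] = 40  (first piece 4, then r[5]=26)
r[10] = 52  (first piece 5, then r[5]=26)
One optimal cutting: 5 + 5 → €52.

52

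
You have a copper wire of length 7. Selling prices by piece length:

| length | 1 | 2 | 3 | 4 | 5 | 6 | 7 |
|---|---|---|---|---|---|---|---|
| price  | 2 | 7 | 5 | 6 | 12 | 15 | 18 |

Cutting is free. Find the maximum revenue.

23

Build best[k] bottom-up: best[k] = max over allowed piece i of (p[i] + best[k−i]).
best[1] = 2
best[2] = max(2+2, 7+0) = 7
best[3] = max(2+7, 7+2, 5+0) = 9
best[4] = max(2+9, 7+7, 5+2, 6+0) = 14
best[5] = max(2+14, 7+9, 5+7, 6+2, 12+0) = 16
best[6] = max(2+16, 7+14, 5+9, 6+7, 12+2, 15+0) = 21
best[7] = max(2+21, 7+16, 5+14, …, 15+2, 18+0) = 23
One optimal cutting: 2 + 2 + 2 + 1 → €7 + €7 + €7 + €2 = €23.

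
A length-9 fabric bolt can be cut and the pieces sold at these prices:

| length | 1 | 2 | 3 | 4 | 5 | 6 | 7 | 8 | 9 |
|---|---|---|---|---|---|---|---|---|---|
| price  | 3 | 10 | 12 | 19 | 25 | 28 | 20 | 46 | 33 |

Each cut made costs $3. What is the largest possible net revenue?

Consider every possible first cut. r[k] is the best of p[i]+r[k−i] over all sellable i≤k, charging 3 whenever i<k.
r[1] = 3
r[2] = max(3+3-3, 10+0) = 10
r[3] = max(3+10-3, 10+3-3, 12+0) = 12
r[4] = max(3+12-3, 10+10-3, 12+3-3, 19+0) = 19
r[5] = max(3+19-3, 10+12-3, 12+10-3, 19+3-3, 25+0) = 25
r[6] = max(3+25-3, 10+19-3, 12+12-3, 19+10-3, 25+3-3, 28+0) = 28
r[7] = max(3+28-3, 10+25-3, 12+19-3, …, 28+3-3, 20+0) = 32
r[8] = max(3+32-3, 10+28-3, 12+25-3, …, 20+3-3, 46+0) = 46
r[9] = max(3+46-3, 10+32-3, 12+28-3, …, 46+3-3, 33+0) = 46
One optimal plan: pieces 8 + 1 (1 cut) → $49 − $3 = $46.

46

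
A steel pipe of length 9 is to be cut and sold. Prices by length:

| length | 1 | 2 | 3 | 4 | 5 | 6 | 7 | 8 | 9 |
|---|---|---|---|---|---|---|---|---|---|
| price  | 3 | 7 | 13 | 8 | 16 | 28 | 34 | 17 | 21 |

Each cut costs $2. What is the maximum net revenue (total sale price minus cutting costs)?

Consider every possible first cut. net[k] is the best of p[i]+net[k−i] over all sellable i≤k, charging 2 whenever i<k.
net[1] = 3
net[2] = max(3+3-2, 7+0) = 7
net[3] = max(3+7-2, 7+3-2, 13+0) = 13
net[4] = max(3+13-2, 7+7-2, 13+3-2, 8+0) = 14
net[5] = max(3+14-2, 7+13-2, 13+7-2, 8+3-2, 16+0) = 18
net[6] = max(3+18-2, 7+14-2, 13+13-2, 8+7-2, 16+3-2, 28+0) = 28
net[7] = max(3+28-2, 7+18-2, 13+14-2, …, 28+3-2, 34+0) = 34
net[8] = max(3+34-2, 7+28-2, 13+18-2, …, 34+3-2, 17+0) = 35
net[9] = max(3+35-2, 7+34-2, 13+28-2, …, 17+3-2, 21+0) = 39
One optimal plan: pieces 7 + 2 (1 cut) → $41 − $2 = $39.

39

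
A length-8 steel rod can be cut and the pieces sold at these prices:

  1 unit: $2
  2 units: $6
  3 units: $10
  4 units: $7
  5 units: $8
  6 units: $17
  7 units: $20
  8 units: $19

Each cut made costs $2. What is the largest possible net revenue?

22

Let v[k] be the best obtainable value from length k. For each k, try every first piece i and keep the best of price[i] + v[k−i] minus the 2 cut fee when i<k.
v[1] = 2
v[2] = 6
v[3] = 10
v[4] = 10  (first piece 1, then v[3]=10)
v[5] = 14  (first piece 2, then v[3]=10)
v[6] = 18  (first piece 3, then v[3]=10)
v[7] = 20
v[8] = 22  (first piece 2, then v[6]=18)
One optimal plan: pieces 3 + 3 + 2 (2 cuts) → $26 − $4 = $22.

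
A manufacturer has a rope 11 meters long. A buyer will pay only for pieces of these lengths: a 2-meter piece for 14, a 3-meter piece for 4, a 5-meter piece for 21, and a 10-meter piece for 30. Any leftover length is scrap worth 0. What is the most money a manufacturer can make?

Consider every possible first cut. r[k] is the best of p[i]+r[k−i] over all sellable i≤k.
r[1] = 0
r[2] = 14
r[3] = 14
r[4] = 28  (first piece 2, then r[2]=14)
r[5] = 28
r[6] = 42  (first piece 2, then r[4]=28)
r[7] = 42
r[8] = 56  (first piece 2, then r[6]=42)
r[9] = 56
r[10] = 70  (first piece 2, then r[8]=56)
r[11] = 70
One optimal cutting: pieces 2 + 2 + 2 + 2 + 2 with 1 meter of scrap → 70.

70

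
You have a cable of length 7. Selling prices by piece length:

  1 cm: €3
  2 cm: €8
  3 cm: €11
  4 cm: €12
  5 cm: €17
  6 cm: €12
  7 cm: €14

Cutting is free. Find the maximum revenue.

Build r[k] bottom-up: r[k] = max over allowed piece i of (p[i] + r[k−i]).
r[1] = 3
r[2] = 8
r[3] = 11  (first piece 1, then r[2]=8)
r[4] = 16  (first piece 2, then r[2]=8)
r[5] = 19  (first piece 1, then r[4]=16)
r[6] = 24  (first piece 2, then r[4]=16)
r[7] = 27  (first piece 1, then r[6]=24)
One optimal cutting: 2 + 2 + 2 + 1 → €8 + €8 + €8 + €3 = €27.

27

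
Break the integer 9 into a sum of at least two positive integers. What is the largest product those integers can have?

27

Define f[k] = max over 1≤i<k of i · max(k−i, f[k−i]); the inner max lets the remainder stay uncut if that's better.
Small cases: f[2]=1, f[3]=2, f[4]=4.
f[5] = max(1·4, 2·3, 3·2, 4·1) = 6
f[6] = max(1·6, 2·4, 3·3, 4·2, 5·1) = 9
f[7] = max(1·9, 2·6, 3·4, 4·3, 5·2, 6·1) = 12
f[8] = max(1·12, 2·9, 3·6, …, 6·2, 7·1) = 18
f[9] = max(1·18, 2·12, 3·9, …, 7·2, 8·1) = 27
One optimal split: 3 + 3 + 3; product 3·3·3 = 27.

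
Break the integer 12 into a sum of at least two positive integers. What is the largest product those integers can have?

Fill f[k] for k=2..12: at each k try every first piece i and multiply by the better of (k−i) uncut or f[k−i].
f[2] = 1*max(1,0) = 1*1 = 1
f[3] = 1*max(2,1) = 1*2 = 2
f[4] = 2*max(2,1) = 2*2 = 4
f[5] = 2*max(3,2) = 2*3 = 6
f[6] = 3*max(3,2) = 3*3 = 9
f[7] = 2*max(5,6) = 2*6 = 12
f[8] = 2*max(6,9) = 2*9 = 18
f[9] = 3*max(6,9) = 3*9 = 27
f[10] = 2*max(8,18) = 2*18 = 36
f[11] = 2*max(9,27) = 2*27 = 54
f[12] = 3*max(9,27) = 3*27 = 81
One optimal split: 3 + 3 + 3 + 3; product 3*3*3*3 = 81.

81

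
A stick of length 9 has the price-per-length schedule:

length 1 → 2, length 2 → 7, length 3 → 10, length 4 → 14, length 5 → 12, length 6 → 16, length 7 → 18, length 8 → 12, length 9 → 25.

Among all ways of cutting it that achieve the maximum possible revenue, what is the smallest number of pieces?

Consider every possible first cut. r[k] is the best of p[i]+r[k−i] over all sellable i≤k.
r[1] = 2
r[2] = max(2+2, 7+0) = 7
r[3] = max(2+7, 7+2, 10+0) = 10
r[4] = max(2+10, 7+7, 10+2, 14+0) = 14
r[5] = max(2+14, 7+10, 10+7, 14+2, 12+0) = 17
r[6] = max(2+17, 7+14, 10+10, 14+7, 12+2, 16+0) = 21
r[7] = max(2+21, 7+17, 10+14, …, 16+2, 18+0) = 24
r[8] = max(2+24, 7+21, 10+17, …, 18+2, 12+0) = 28
r[9] = max(2+28, 7+24, 10+21, …, 12+2, 25+0) = 31
Maximum revenue is 31.
Now minimize piece count subject to staying optimal: for each k, pieces[k] = 1 + min over i with p[i]+r[k−i]=r[k] of pieces[k−i].
pieces[6] = 2
pieces[7] = 2
pieces[8] = 2
pieces[9] = 3

3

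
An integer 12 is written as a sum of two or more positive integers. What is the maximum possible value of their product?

81

Define g[k] = max over 1≤i<k of i · max(k−i, g[k−i]); the inner max lets the remainder stay uncut if that's better.
Small cases: g[2]=1, g[3]=2, g[4]=4.
g[5] = 2×max(3,2) = 2×3 = 6
g[6] = 3×max(3,2) = 3×3 = 9
g[7] = 2×max(5,6) = 2×6 = 12
g[8] = 2×max(6,9) = 2×9 = 18
g[9] = 3×max(6,9) = 3×9 = 27
g[10] = 2×max(8,18) = 2×18 = 36
g[11] = 2×max(9,27) = 2×27 = 54
g[12] = 3×max(9,27) = 3×27 = 81
One optimal split: 3 + 3 + 3 + 3; product 3×3×3×3 = 81.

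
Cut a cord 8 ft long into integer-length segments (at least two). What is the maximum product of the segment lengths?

Define f[k] = max over 1≤i<k of i · max(k−i, f[k−i]); the inner max lets the remainder stay uncut if that's better.
f[2] = 1×max(1,0) = 1×1 = 1
f[3] = 1×max(2,1) = 1×2 = 2
f[4] = 2×max(2,1) = 2×2 = 4
f[5] = 2×max(3,2) = 2×3 = 6
f[6] = 3×max(3,2) = 3×3 = 9
f[7] = 2×max(5,6) = 2×6 = 12
f[8] = 2×max(6,9) = 2×9 = 18
One optimal split: 3 + 3 + 2; product 3×3×2 = 18.

18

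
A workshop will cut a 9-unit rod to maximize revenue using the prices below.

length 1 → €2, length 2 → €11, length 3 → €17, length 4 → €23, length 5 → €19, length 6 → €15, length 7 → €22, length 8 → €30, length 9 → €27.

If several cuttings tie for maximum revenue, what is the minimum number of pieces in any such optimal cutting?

3

Consider every possible first cut. r[k] is the best of p[i]+r[k−i] over all sellable i≤k.
r[1] = 2
r[2] = max(2+2, 11+0) = 11
r[3] = max(2+11, 11+2, 17+0) = 17
r[4] = max(2+17, 11+11, 17+2, 23+0) = 23
r[5] = max(2+23, 11+17, 17+11, 23+2, 19+0) = 28
r[6] = max(2+28, 11+23, 17+17, 23+11, 19+2, 15+0) = 34
r[7] = max(2+34, 11+28, 17+23, …, 15+2, 22+0) = 40
r[8] = max(2+40, 11+34, 17+28, …, 22+2, 30+0) = 46
r[9] = max(2+46, 11+40, 17+34, …, 30+2, 27+0) = 51
Maximum revenue is €51.
Now minimize piece count subject to staying optimal: for each k, pieces[k] = 1 + min over i with p[i]+r[k−i]=r[k] of pieces[k−i].
pieces[6] = 2
pieces[7] = 2
pieces[8] = 2
pieces[9] = 3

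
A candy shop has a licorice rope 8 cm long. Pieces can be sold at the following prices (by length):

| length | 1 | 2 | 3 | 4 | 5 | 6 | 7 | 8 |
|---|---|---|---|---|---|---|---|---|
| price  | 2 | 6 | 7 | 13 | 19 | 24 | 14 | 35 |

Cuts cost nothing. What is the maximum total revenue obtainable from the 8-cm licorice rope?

Build r[k] bottom-up: r[k] = max over allowed piece i of (p[i] + r[k−i]).
r[1] = 2
r[2] = max(2+2, 6+0) = 6
r[3] = max(2+6, 6+2, 7+0) = 8
r[4] = max(2+8, 6+6, 7+2, 13+0) = 13
r[5] = max(2+13, 6+8, 7+6, 13+2, 19+0) = 19
r[6] = max(2+19, 6+13, 7+8, 13+6, 19+2, 24+0) = 24
r[7] = max(2+24, 6+19, 7+13, …, 24+2, 14+0) = 26
r[8] = max(2+26, 6+24, 7+19, …, 14+2, 35+0) = 35
Best is to sell the whole 8-cm piece uncut for ¢35.

35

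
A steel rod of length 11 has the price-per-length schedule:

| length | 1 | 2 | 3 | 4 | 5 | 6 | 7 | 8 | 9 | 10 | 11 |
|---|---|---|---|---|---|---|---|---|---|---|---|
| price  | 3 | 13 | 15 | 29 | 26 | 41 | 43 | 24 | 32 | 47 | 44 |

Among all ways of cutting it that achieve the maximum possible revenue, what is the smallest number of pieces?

4

Build r[k] bottom-up: r[k] = max over allowed piece i of (p[i] + r[k−i]).
r[1] = 3
r[2] = max(3+3, 13+0) = 13
r[3] = max(3+13, 13+3, 15+0) = 16
r[4] = max(3+16, 13+13, 15+3, 29+0) = 29
r[5] = max(3+29, 13+16, 15+13, 29+3, 26+0) = 32
r[6] = max(3+32, 13+29, 15+16, 29+13, 26+3, 41+0) = 42
r[7] = max(3+42, 13+32, 15+29, …, 41+3, 43+0) = 45
r[8] = max(3+45, 13+42, 15+32, …, 43+3, 24+0) = 58
r[9] = max(3+58, 13+45, 15+42, …, 24+3, 32+0) = 61
r[10] = max(3+61, 13+58, 15+45, …, 32+3, 47+0) = 71
r[11] = max(3+71, 13+61, 15+58, …, 47+3, 44+0) = 74
Maximum revenue is $74.
Now minimize piece count subject to staying optimal: for each k, pieces[k] = 1 + min over i with p[i]+r[k−i]=r[k] of pieces[k−i].
pieces[8] = 2
pieces[9] = 3
pieces[10] = 3
pieces[11] = 4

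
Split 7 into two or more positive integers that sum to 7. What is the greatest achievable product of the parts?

Let m[k] be the best product for length k (with at least one cut). For each first piece i, the rest contributes max(k−i, m[k−i]).
m[2] = 1*max(1,0) = 1*1 = 1
m[3] = 1*max(2,1) = 1*2 = 2
m[4] = 2*max(2,1) = 2*2 = 4
m[5] = 2*max(3,2) = 2*3 = 6
m[6] = 3*max(3,2) = 3*3 = 9
m[7] = 2*max(5,6) = 2*6 = 12
One optimal split: 3 + 2 + 2; product 3*2*2 = 12.

12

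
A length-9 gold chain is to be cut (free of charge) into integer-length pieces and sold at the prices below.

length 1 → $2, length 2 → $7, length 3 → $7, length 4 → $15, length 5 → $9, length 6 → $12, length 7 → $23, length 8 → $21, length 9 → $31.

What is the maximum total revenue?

Consider every possible first cut. R[k] is the best of p[i]+R[k−i] over all sellable i≤k.
R[1] = 2
R[2] = max(2+2, 7+0) = 7
R[3] = max(2+7, 7+2, 7+0) = 9
R[4] = max(2+9, 7+7, 7+2, 15+0) = 15
R[5] = max(2+15, 7+9, 7+7, 15+2, 9+0) = 17
R[6] = max(2+17, 7+15, 7+9, 15+7, 9+2, 12+0) = 22
R[7] = max(2+22, 7+17, 7+15, …, 12+2, 23+0) = 24
R[8] = max(2+24, 7+22, 7+17, …, 23+2, 21+0) = 30
R[9] = max(2+30, 7+24, 7+22, …, 21+2, 31+0) = 32
One optimal cutting: 4 + 4 + 1 → $15 + $15 + $2 = $32.

32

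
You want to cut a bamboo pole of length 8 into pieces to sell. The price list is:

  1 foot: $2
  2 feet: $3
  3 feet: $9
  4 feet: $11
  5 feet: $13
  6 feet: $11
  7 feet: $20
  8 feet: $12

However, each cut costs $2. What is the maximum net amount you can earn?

Consider every possible first cut. r[k] is the best of p[i]+r[k−i] over all sellable i≤k, charging 2 whenever i<k.
r[1] = 2
r[2] = max(2+2-2, 3+0) = 3
r[3] = max(2+3-2, 3+2-2, 9+0) = 9
r[4] = max(2+9-2, 3+3-2, 9+2-2, 11+0) = 11
r[5] = max(2+11-2, 3+9-2, 9+3-2, 11+2-2, 13+0) = 13
r[6] = max(2+13-2, 3+11-2, 9+9-2, 11+3-2, 13+2-2, 11+0) = 16
r[7] = max(2+16-2, 3+13-2, 9+11-2, …, 11+2-2, 20+0) = 20
r[8] = max(2+20-2, 3+16-2, 9+13-2, …, 20+2-2, 12+0) = 20
One optimal plan: pieces 7 + 1 (1 cut) → $22 − $2 = $20.

20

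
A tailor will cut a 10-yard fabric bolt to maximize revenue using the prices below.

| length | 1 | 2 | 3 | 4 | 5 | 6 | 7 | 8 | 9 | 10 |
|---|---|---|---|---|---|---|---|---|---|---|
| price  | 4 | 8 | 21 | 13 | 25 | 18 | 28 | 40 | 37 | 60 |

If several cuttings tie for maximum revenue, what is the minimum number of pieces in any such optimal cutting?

4

Consider every possible first cut. r[k] is the best of p[i]+r[k−i] over all sellable i≤k.
r[1] = 4
r[2] = max(4+4, 8+0) = 8
r[3] = max(4+8, 8+4, 21+0) = 21
r[4] = max(4+21, 8+8, 21+4, 13+0) = 25
r[5] = max(4+25, 8+21, 21+8, 13+4, 25+0) = 29
r[6] = max(4+29, 8+25, 21+21, 13+8, 25+4, 18+0) = 42
r[7] = max(4+42, 8+29, 21+25, …, 18+4, 28+0) = 46
r[8] = max(4+46, 8+42, 21+29, …, 28+4, 40+0) = 50
r[9] = max(4+50, 8+46, 21+42, …, 40+4, 37+0) = 63
r[10] = max(4+63, 8+50, 21+46, …, 37+4, 60+0) = 67
Maximum revenue is $67.
Now minimize piece count subject to staying optimal: for each k, pieces[k] = 1 + min over i with p[i]+r[k−i]=r[k] of pieces[k−i].
pieces[7] = 3
pieces[8] = 3
pieces[9] = 3
pieces[10] = 4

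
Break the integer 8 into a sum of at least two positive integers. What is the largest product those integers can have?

Define m[k] = max over 1≤i<k of i · max(k−i, m[k−i]); the inner max lets the remainder stay uncut if that's better.
m[2] = 1·max(1,0) = 1·1 = 1
m[3] = max(1·2, 2·1) = 2
m[4] = max(1·3, 2·2, 3·1) = 4
m[5] = max(1·4, 2·3, 3·2, 4·1) = 6
m[6] = max(1·6, 2·4, 3·3, 4·2, 5·1) = 9
m[7] = max(1·9, 2·6, 3·4, 4·3, 5·2, 6·1) = 12
m[8] = max(1·12, 2·9, 3·6, …, 6·2, 7·1) = 18
One optimal split: 3 + 3 + 2; product 3·3·2 = 18.

18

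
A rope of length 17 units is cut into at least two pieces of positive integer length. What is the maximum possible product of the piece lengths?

486

Fill prod[k] for k=2..17: at each k try every first piece i and multiply by the better of (k−i) uncut or prod[k−i].
prod[2] = 1×max(1,0) = 1×1 = 1
prod[3] = 1×max(2,1) = 1×2 = 2
prod[4] = 2×max(2,1) = 2×2 = 4
prod[5] = 2×max(3,2) = 2×3 = 6
prod[6] = 3×max(3,2) = 3×3 = 9
prod[7] = 2×max(5,6) = 2×6 = 12
prod[8] = 2×max(6,9) = 2×9 = 18
prod[9] = 3×max(6,9) = 3×9 = 27
prod[10] = 2×max(8,18) = 2×18 = 36
prod[11] = 2×max(9,27) = 2×27 = 54
prod[12] = 3×max(9,27) = 3×27 = 81
prod[13] = 2×max(11,54) = 2×54 = 108
prod[14] = 2×max(12,81) = 2×81 = 162
prod[15] = 3×max(12,81) = 3×81 = 243
prod[16] = 2×max(14,162) = 2×162 = 324
prod[17] = 2×max(15,243) = 2×243 = 486
One optimal split: 3 + 3 + 3 + 3 + 3 + 2; product 3×3×3×3×3×2 = 486.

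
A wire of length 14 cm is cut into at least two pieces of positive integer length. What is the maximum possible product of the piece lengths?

Fill f[k] for k=2..14: at each k try every first piece i and multiply by the better of (k−i) uncut or f[k−i].
f[2] = 1*max(1,0) = 1*1 = 1
f[3] = 1*max(2,1) = 1*2 = 2
f[4] = 2*max(2,1) = 2*2 = 4
f[5] = 2*max(3,2) = 2*3 = 6
f[6] = 3*max(3,2) = 3*3 = 9
f[7] = 2*max(5,6) = 2*6 = 12
f[8] = 2*max(6,9) = 2*9 = 18
f[9] = 3*max(6,9) = 3*9 = 27
f[10] = 2*max(8,18) = 2*18 = 36
f[11] = 2*max(9,27) = 2*27 = 54
f[12] = 3*max(9,27) = 3*27 = 81
f[13] = 2*max(11,54) = 2*54 = 108
f[14] = 2*max(12,81) = 2*81 = 162
One optimal split: 3 + 3 + 3 + 3 + 2; product 3*3*3*3*2 = 162.

162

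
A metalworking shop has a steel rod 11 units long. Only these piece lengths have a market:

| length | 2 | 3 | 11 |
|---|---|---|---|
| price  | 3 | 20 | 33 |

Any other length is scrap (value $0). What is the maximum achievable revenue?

63

Let f[k] be the best obtainable value from length k. For each k, try every first piece i and keep the best of price[i] + f[k−i].
f[1] = 0
f[2] = 3
f[3] = max(3+0, 20+0) = 20
f[4] = max(3+3, 20+0) = 20
f[5] = max(3+20, 20+3) = 23
f[6] = max(3+20, 20+20) = 40
f[7] = max(3+23, 20+20) = 40
f[8] = max(3+40, 20+23) = 43
f[9] = max(3+40, 20+40) = 60
f[10] = max(3+43, 20+40) = 60
f[11] = max(3+60, 20+43, 33+0) = 63
One optimal cutting: 3 + 3 + 3 + 2 → $63.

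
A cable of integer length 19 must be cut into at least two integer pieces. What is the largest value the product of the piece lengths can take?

972

Define prod[k] = max over 1≤i<k of i · max(k−i, prod[k−i]); the inner max lets the remainder stay uncut if that's better.
Small cases: prod[2]=1, prod[3]=2, prod[4]=4, prod[5]=6, prod[6]=9, prod[7]=12, prod[8]=18, prod[9]=27, prod[10]=36, prod[11]=54.
prod[12] = max(1*54, 2*36, 3*27, …, 10*2, 11*1) = 81
prod[13] = max(1*81, 2*54, 3*36, …, 11*2, 12*1) = 108
prod[14] = max(1*108, 2*81, 3*54, …, 12*2, 13*1) = 162
prod[15] = max(1*162, 2*108, 3*81, …, 13*2, 14*1) = 243
prod[16] = max(1*243, 2*162, 3*108, …, 14*2, 15*1) = 324
prod[17] = max(1*324, 2*243, 3*162, …, 15*2, 16*1) = 486
prod[18] = max(1*486, 2*324, 3*243, …, 16*2, 17*1) = 729
prod[19] = max(1*729, 2*486, 3*324, …, 17*2, 18*1) = 972
One optimal split: 3 + 3 + 3 + 3 + 3 + 2 + 2; product 3*3*3*3*3*2*2 = 972.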